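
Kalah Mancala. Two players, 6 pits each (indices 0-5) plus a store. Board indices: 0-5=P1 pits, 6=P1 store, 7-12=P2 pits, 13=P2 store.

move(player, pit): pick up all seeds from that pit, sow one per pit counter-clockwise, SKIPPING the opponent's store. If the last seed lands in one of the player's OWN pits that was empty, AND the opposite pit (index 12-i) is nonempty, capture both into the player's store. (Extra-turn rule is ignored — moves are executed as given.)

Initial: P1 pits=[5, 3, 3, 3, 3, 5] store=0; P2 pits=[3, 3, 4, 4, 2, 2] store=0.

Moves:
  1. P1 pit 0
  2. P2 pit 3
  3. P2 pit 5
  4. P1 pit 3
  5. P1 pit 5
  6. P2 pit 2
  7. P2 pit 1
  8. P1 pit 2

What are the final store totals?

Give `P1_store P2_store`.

Answer: 3 3

Derivation:
Move 1: P1 pit0 -> P1=[0,4,4,4,4,6](0) P2=[3,3,4,4,2,2](0)
Move 2: P2 pit3 -> P1=[1,4,4,4,4,6](0) P2=[3,3,4,0,3,3](1)
Move 3: P2 pit5 -> P1=[2,5,4,4,4,6](0) P2=[3,3,4,0,3,0](2)
Move 4: P1 pit3 -> P1=[2,5,4,0,5,7](1) P2=[4,3,4,0,3,0](2)
Move 5: P1 pit5 -> P1=[2,5,4,0,5,0](2) P2=[5,4,5,1,4,1](2)
Move 6: P2 pit2 -> P1=[3,5,4,0,5,0](2) P2=[5,4,0,2,5,2](3)
Move 7: P2 pit1 -> P1=[3,5,4,0,5,0](2) P2=[5,0,1,3,6,3](3)
Move 8: P1 pit2 -> P1=[3,5,0,1,6,1](3) P2=[5,0,1,3,6,3](3)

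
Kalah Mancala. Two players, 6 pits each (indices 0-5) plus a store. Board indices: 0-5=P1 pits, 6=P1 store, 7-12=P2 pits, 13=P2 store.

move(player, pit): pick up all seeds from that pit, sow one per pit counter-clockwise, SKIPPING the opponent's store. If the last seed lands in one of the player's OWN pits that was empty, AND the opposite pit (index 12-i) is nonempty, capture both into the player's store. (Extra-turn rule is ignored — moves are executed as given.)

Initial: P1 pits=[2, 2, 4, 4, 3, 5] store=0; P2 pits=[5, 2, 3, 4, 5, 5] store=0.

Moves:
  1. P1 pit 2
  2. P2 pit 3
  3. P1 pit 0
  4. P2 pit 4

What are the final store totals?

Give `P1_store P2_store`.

Move 1: P1 pit2 -> P1=[2,2,0,5,4,6](1) P2=[5,2,3,4,5,5](0)
Move 2: P2 pit3 -> P1=[3,2,0,5,4,6](1) P2=[5,2,3,0,6,6](1)
Move 3: P1 pit0 -> P1=[0,3,1,6,4,6](1) P2=[5,2,3,0,6,6](1)
Move 4: P2 pit4 -> P1=[1,4,2,7,4,6](1) P2=[5,2,3,0,0,7](2)

Answer: 1 2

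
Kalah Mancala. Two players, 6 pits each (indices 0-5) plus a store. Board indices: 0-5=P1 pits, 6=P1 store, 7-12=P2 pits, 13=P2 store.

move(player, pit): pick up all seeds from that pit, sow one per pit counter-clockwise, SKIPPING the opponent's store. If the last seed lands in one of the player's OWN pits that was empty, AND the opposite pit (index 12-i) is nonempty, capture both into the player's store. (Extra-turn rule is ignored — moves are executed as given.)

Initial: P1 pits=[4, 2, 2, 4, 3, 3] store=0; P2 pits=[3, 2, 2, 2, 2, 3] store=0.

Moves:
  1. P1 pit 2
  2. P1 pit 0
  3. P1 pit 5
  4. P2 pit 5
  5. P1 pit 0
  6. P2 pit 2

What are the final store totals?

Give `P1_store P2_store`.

Move 1: P1 pit2 -> P1=[4,2,0,5,4,3](0) P2=[3,2,2,2,2,3](0)
Move 2: P1 pit0 -> P1=[0,3,1,6,5,3](0) P2=[3,2,2,2,2,3](0)
Move 3: P1 pit5 -> P1=[0,3,1,6,5,0](1) P2=[4,3,2,2,2,3](0)
Move 4: P2 pit5 -> P1=[1,4,1,6,5,0](1) P2=[4,3,2,2,2,0](1)
Move 5: P1 pit0 -> P1=[0,5,1,6,5,0](1) P2=[4,3,2,2,2,0](1)
Move 6: P2 pit2 -> P1=[0,5,1,6,5,0](1) P2=[4,3,0,3,3,0](1)

Answer: 1 1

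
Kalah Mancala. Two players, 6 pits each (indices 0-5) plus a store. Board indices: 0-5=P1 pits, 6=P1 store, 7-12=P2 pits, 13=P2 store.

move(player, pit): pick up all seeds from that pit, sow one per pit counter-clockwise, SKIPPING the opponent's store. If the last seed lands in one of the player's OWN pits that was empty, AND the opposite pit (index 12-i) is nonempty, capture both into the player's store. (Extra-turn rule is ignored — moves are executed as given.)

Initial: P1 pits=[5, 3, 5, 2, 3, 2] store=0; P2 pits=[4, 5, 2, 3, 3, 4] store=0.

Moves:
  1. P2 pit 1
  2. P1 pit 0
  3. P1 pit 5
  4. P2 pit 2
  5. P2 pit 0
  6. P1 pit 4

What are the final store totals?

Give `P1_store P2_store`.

Answer: 2 1

Derivation:
Move 1: P2 pit1 -> P1=[5,3,5,2,3,2](0) P2=[4,0,3,4,4,5](1)
Move 2: P1 pit0 -> P1=[0,4,6,3,4,3](0) P2=[4,0,3,4,4,5](1)
Move 3: P1 pit5 -> P1=[0,4,6,3,4,0](1) P2=[5,1,3,4,4,5](1)
Move 4: P2 pit2 -> P1=[0,4,6,3,4,0](1) P2=[5,1,0,5,5,6](1)
Move 5: P2 pit0 -> P1=[0,4,6,3,4,0](1) P2=[0,2,1,6,6,7](1)
Move 6: P1 pit4 -> P1=[0,4,6,3,0,1](2) P2=[1,3,1,6,6,7](1)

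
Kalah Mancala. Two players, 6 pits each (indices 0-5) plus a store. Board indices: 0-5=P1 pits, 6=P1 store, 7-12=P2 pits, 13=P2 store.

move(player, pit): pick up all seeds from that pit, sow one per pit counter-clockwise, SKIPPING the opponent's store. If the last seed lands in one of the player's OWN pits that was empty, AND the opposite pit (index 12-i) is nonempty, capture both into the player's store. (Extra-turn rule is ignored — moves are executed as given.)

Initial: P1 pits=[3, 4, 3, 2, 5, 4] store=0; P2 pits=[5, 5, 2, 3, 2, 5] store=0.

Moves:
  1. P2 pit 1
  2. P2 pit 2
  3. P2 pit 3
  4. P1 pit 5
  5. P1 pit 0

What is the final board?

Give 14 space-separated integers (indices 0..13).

Move 1: P2 pit1 -> P1=[3,4,3,2,5,4](0) P2=[5,0,3,4,3,6](1)
Move 2: P2 pit2 -> P1=[3,4,3,2,5,4](0) P2=[5,0,0,5,4,7](1)
Move 3: P2 pit3 -> P1=[4,5,3,2,5,4](0) P2=[5,0,0,0,5,8](2)
Move 4: P1 pit5 -> P1=[4,5,3,2,5,0](1) P2=[6,1,1,0,5,8](2)
Move 5: P1 pit0 -> P1=[0,6,4,3,6,0](1) P2=[6,1,1,0,5,8](2)

Answer: 0 6 4 3 6 0 1 6 1 1 0 5 8 2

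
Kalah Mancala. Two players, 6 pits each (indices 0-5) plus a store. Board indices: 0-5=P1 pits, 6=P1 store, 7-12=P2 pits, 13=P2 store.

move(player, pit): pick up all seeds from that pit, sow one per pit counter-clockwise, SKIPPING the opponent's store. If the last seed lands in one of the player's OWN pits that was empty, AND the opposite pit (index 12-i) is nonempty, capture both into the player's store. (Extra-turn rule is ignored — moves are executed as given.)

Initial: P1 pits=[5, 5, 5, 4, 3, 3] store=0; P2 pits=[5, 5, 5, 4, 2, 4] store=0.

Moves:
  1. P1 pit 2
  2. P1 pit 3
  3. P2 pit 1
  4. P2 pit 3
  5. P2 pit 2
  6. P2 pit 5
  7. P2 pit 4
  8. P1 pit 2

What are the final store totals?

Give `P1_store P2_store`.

Answer: 2 5

Derivation:
Move 1: P1 pit2 -> P1=[5,5,0,5,4,4](1) P2=[6,5,5,4,2,4](0)
Move 2: P1 pit3 -> P1=[5,5,0,0,5,5](2) P2=[7,6,5,4,2,4](0)
Move 3: P2 pit1 -> P1=[6,5,0,0,5,5](2) P2=[7,0,6,5,3,5](1)
Move 4: P2 pit3 -> P1=[7,6,0,0,5,5](2) P2=[7,0,6,0,4,6](2)
Move 5: P2 pit2 -> P1=[8,7,0,0,5,5](2) P2=[7,0,0,1,5,7](3)
Move 6: P2 pit5 -> P1=[9,8,1,1,6,6](2) P2=[7,0,0,1,5,0](4)
Move 7: P2 pit4 -> P1=[10,9,2,1,6,6](2) P2=[7,0,0,1,0,1](5)
Move 8: P1 pit2 -> P1=[10,9,0,2,7,6](2) P2=[7,0,0,1,0,1](5)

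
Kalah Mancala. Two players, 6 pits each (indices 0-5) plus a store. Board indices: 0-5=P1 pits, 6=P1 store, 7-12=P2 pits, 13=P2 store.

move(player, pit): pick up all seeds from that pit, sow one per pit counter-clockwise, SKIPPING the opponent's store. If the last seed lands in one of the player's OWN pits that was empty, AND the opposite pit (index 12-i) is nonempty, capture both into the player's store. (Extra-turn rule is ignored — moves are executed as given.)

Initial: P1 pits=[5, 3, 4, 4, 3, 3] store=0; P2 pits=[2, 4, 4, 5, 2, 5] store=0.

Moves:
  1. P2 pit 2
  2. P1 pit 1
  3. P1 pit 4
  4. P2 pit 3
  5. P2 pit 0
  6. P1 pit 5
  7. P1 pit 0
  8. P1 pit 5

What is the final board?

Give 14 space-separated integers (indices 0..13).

Answer: 0 2 1 6 1 0 4 1 7 2 0 4 7 9

Derivation:
Move 1: P2 pit2 -> P1=[5,3,4,4,3,3](0) P2=[2,4,0,6,3,6](1)
Move 2: P1 pit1 -> P1=[5,0,5,5,4,3](0) P2=[2,4,0,6,3,6](1)
Move 3: P1 pit4 -> P1=[5,0,5,5,0,4](1) P2=[3,5,0,6,3,6](1)
Move 4: P2 pit3 -> P1=[6,1,6,5,0,4](1) P2=[3,5,0,0,4,7](2)
Move 5: P2 pit0 -> P1=[6,1,0,5,0,4](1) P2=[0,6,1,0,4,7](9)
Move 6: P1 pit5 -> P1=[6,1,0,5,0,0](2) P2=[1,7,2,0,4,7](9)
Move 7: P1 pit0 -> P1=[0,2,1,6,1,1](3) P2=[1,7,2,0,4,7](9)
Move 8: P1 pit5 -> P1=[0,2,1,6,1,0](4) P2=[1,7,2,0,4,7](9)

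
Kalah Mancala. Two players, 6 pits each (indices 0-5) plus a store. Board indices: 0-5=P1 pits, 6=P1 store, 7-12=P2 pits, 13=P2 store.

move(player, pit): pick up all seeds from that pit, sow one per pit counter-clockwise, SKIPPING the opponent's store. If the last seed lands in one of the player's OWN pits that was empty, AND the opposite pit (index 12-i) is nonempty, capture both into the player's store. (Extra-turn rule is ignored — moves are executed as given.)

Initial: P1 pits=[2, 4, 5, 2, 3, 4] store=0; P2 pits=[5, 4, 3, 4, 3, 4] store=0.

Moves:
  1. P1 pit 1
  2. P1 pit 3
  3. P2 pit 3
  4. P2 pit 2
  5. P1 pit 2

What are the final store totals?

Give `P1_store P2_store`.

Move 1: P1 pit1 -> P1=[2,0,6,3,4,5](0) P2=[5,4,3,4,3,4](0)
Move 2: P1 pit3 -> P1=[2,0,6,0,5,6](1) P2=[5,4,3,4,3,4](0)
Move 3: P2 pit3 -> P1=[3,0,6,0,5,6](1) P2=[5,4,3,0,4,5](1)
Move 4: P2 pit2 -> P1=[3,0,6,0,5,6](1) P2=[5,4,0,1,5,6](1)
Move 5: P1 pit2 -> P1=[3,0,0,1,6,7](2) P2=[6,5,0,1,5,6](1)

Answer: 2 1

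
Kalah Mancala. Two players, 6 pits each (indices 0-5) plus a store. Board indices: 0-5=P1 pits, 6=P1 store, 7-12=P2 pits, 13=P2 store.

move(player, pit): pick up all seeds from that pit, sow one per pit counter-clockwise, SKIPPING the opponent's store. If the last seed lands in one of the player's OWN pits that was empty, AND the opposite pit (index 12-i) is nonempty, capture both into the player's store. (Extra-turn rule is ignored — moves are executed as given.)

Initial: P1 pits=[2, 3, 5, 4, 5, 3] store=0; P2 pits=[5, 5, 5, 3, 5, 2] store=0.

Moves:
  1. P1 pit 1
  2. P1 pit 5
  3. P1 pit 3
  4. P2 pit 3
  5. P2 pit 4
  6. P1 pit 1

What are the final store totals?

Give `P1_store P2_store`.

Move 1: P1 pit1 -> P1=[2,0,6,5,6,3](0) P2=[5,5,5,3,5,2](0)
Move 2: P1 pit5 -> P1=[2,0,6,5,6,0](1) P2=[6,6,5,3,5,2](0)
Move 3: P1 pit3 -> P1=[2,0,6,0,7,1](2) P2=[7,7,5,3,5,2](0)
Move 4: P2 pit3 -> P1=[2,0,6,0,7,1](2) P2=[7,7,5,0,6,3](1)
Move 5: P2 pit4 -> P1=[3,1,7,1,7,1](2) P2=[7,7,5,0,0,4](2)
Move 6: P1 pit1 -> P1=[3,0,8,1,7,1](2) P2=[7,7,5,0,0,4](2)

Answer: 2 2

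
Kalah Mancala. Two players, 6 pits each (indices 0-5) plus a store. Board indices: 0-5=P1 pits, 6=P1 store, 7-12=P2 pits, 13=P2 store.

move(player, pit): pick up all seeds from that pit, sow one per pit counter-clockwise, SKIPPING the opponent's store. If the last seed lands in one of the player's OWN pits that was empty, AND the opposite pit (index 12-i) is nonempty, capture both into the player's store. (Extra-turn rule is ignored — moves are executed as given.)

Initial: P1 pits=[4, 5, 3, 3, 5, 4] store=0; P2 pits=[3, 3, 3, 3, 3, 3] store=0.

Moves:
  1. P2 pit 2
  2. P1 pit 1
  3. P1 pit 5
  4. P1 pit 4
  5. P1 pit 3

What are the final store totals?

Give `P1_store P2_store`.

Answer: 4 0

Derivation:
Move 1: P2 pit2 -> P1=[4,5,3,3,5,4](0) P2=[3,3,0,4,4,4](0)
Move 2: P1 pit1 -> P1=[4,0,4,4,6,5](1) P2=[3,3,0,4,4,4](0)
Move 3: P1 pit5 -> P1=[4,0,4,4,6,0](2) P2=[4,4,1,5,4,4](0)
Move 4: P1 pit4 -> P1=[4,0,4,4,0,1](3) P2=[5,5,2,6,4,4](0)
Move 5: P1 pit3 -> P1=[4,0,4,0,1,2](4) P2=[6,5,2,6,4,4](0)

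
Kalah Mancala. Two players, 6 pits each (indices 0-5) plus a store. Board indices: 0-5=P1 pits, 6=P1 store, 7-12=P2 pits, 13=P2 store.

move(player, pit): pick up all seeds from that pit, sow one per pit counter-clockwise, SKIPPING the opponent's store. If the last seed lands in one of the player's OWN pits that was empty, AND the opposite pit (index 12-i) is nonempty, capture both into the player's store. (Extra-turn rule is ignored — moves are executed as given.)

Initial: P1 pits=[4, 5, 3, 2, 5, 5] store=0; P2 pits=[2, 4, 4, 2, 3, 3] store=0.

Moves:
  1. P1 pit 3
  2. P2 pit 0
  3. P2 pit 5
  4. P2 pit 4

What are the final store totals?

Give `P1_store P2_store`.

Answer: 0 2

Derivation:
Move 1: P1 pit3 -> P1=[4,5,3,0,6,6](0) P2=[2,4,4,2,3,3](0)
Move 2: P2 pit0 -> P1=[4,5,3,0,6,6](0) P2=[0,5,5,2,3,3](0)
Move 3: P2 pit5 -> P1=[5,6,3,0,6,6](0) P2=[0,5,5,2,3,0](1)
Move 4: P2 pit4 -> P1=[6,6,3,0,6,6](0) P2=[0,5,5,2,0,1](2)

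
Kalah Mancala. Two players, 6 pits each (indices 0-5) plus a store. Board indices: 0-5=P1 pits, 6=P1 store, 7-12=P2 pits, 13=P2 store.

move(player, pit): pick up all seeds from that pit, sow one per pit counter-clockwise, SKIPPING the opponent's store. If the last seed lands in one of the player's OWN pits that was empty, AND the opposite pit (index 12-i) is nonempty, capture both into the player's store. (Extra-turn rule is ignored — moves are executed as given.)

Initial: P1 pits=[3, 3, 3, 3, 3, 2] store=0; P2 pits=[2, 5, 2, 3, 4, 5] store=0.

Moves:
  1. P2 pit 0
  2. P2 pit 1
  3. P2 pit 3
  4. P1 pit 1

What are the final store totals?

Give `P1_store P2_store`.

Move 1: P2 pit0 -> P1=[3,3,3,3,3,2](0) P2=[0,6,3,3,4,5](0)
Move 2: P2 pit1 -> P1=[4,3,3,3,3,2](0) P2=[0,0,4,4,5,6](1)
Move 3: P2 pit3 -> P1=[5,3,3,3,3,2](0) P2=[0,0,4,0,6,7](2)
Move 4: P1 pit1 -> P1=[5,0,4,4,4,2](0) P2=[0,0,4,0,6,7](2)

Answer: 0 2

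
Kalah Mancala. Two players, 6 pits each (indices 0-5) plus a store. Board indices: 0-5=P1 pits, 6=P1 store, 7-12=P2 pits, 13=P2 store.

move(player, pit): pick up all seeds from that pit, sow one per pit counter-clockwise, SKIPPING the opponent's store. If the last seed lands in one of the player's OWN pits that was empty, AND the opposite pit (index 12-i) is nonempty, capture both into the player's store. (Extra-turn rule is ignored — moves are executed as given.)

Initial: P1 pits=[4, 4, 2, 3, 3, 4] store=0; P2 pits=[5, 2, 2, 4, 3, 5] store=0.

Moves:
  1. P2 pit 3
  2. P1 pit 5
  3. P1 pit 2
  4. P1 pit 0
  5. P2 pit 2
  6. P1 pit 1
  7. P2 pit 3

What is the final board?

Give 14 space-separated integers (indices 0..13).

Move 1: P2 pit3 -> P1=[5,4,2,3,3,4](0) P2=[5,2,2,0,4,6](1)
Move 2: P1 pit5 -> P1=[5,4,2,3,3,0](1) P2=[6,3,3,0,4,6](1)
Move 3: P1 pit2 -> P1=[5,4,0,4,4,0](1) P2=[6,3,3,0,4,6](1)
Move 4: P1 pit0 -> P1=[0,5,1,5,5,0](8) P2=[0,3,3,0,4,6](1)
Move 5: P2 pit2 -> P1=[0,5,1,5,5,0](8) P2=[0,3,0,1,5,7](1)
Move 6: P1 pit1 -> P1=[0,0,2,6,6,1](9) P2=[0,3,0,1,5,7](1)
Move 7: P2 pit3 -> P1=[0,0,2,6,6,1](9) P2=[0,3,0,0,6,7](1)

Answer: 0 0 2 6 6 1 9 0 3 0 0 6 7 1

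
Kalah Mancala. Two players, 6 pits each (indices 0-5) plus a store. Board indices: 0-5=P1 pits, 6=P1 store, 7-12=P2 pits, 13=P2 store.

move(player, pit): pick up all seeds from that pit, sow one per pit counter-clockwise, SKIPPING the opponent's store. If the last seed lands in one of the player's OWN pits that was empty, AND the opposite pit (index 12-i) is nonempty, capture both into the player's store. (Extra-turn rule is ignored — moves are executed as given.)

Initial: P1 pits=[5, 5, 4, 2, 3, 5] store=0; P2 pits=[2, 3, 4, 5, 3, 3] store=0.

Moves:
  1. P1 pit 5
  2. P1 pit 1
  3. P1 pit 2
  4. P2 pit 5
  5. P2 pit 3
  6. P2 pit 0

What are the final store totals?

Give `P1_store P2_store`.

Move 1: P1 pit5 -> P1=[5,5,4,2,3,0](1) P2=[3,4,5,6,3,3](0)
Move 2: P1 pit1 -> P1=[5,0,5,3,4,1](2) P2=[3,4,5,6,3,3](0)
Move 3: P1 pit2 -> P1=[5,0,0,4,5,2](3) P2=[4,4,5,6,3,3](0)
Move 4: P2 pit5 -> P1=[6,1,0,4,5,2](3) P2=[4,4,5,6,3,0](1)
Move 5: P2 pit3 -> P1=[7,2,1,4,5,2](3) P2=[4,4,5,0,4,1](2)
Move 6: P2 pit0 -> P1=[7,2,1,4,5,2](3) P2=[0,5,6,1,5,1](2)

Answer: 3 2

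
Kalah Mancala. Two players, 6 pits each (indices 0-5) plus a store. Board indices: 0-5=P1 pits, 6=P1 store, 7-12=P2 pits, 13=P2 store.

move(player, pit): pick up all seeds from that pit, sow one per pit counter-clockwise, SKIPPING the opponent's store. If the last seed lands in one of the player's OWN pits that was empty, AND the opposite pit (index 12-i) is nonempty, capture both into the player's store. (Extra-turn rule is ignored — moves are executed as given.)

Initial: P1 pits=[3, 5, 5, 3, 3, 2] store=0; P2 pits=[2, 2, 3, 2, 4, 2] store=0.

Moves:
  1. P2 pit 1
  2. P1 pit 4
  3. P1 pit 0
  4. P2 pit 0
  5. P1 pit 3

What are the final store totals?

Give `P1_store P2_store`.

Answer: 2 0

Derivation:
Move 1: P2 pit1 -> P1=[3,5,5,3,3,2](0) P2=[2,0,4,3,4,2](0)
Move 2: P1 pit4 -> P1=[3,5,5,3,0,3](1) P2=[3,0,4,3,4,2](0)
Move 3: P1 pit0 -> P1=[0,6,6,4,0,3](1) P2=[3,0,4,3,4,2](0)
Move 4: P2 pit0 -> P1=[0,6,6,4,0,3](1) P2=[0,1,5,4,4,2](0)
Move 5: P1 pit3 -> P1=[0,6,6,0,1,4](2) P2=[1,1,5,4,4,2](0)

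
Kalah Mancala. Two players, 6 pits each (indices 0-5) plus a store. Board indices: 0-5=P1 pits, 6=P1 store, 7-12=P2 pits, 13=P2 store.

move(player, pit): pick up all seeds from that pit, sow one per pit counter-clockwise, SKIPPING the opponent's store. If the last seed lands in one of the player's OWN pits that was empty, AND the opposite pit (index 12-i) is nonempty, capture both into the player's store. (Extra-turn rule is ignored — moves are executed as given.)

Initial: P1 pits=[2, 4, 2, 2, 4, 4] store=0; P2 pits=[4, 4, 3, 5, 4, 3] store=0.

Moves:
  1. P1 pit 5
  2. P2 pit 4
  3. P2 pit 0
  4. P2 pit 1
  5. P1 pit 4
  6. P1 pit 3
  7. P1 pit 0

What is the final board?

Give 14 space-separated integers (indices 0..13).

Move 1: P1 pit5 -> P1=[2,4,2,2,4,0](1) P2=[5,5,4,5,4,3](0)
Move 2: P2 pit4 -> P1=[3,5,2,2,4,0](1) P2=[5,5,4,5,0,4](1)
Move 3: P2 pit0 -> P1=[3,5,2,2,4,0](1) P2=[0,6,5,6,1,5](1)
Move 4: P2 pit1 -> P1=[4,5,2,2,4,0](1) P2=[0,0,6,7,2,6](2)
Move 5: P1 pit4 -> P1=[4,5,2,2,0,1](2) P2=[1,1,6,7,2,6](2)
Move 6: P1 pit3 -> P1=[4,5,2,0,1,2](2) P2=[1,1,6,7,2,6](2)
Move 7: P1 pit0 -> P1=[0,6,3,1,2,2](2) P2=[1,1,6,7,2,6](2)

Answer: 0 6 3 1 2 2 2 1 1 6 7 2 6 2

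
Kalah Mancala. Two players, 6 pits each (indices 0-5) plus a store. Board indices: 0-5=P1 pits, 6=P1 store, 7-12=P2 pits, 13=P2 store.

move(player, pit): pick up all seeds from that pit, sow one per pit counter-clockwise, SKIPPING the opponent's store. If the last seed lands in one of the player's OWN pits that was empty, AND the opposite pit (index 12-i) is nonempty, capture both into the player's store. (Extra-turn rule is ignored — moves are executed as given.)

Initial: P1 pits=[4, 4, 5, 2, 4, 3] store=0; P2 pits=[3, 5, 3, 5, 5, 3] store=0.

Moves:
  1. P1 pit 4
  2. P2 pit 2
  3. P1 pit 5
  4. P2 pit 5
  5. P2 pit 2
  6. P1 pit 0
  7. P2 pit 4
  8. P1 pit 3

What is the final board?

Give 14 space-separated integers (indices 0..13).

Move 1: P1 pit4 -> P1=[4,4,5,2,0,4](1) P2=[4,6,3,5,5,3](0)
Move 2: P2 pit2 -> P1=[4,4,5,2,0,4](1) P2=[4,6,0,6,6,4](0)
Move 3: P1 pit5 -> P1=[4,4,5,2,0,0](2) P2=[5,7,1,6,6,4](0)
Move 4: P2 pit5 -> P1=[5,5,6,2,0,0](2) P2=[5,7,1,6,6,0](1)
Move 5: P2 pit2 -> P1=[5,5,6,2,0,0](2) P2=[5,7,0,7,6,0](1)
Move 6: P1 pit0 -> P1=[0,6,7,3,1,0](8) P2=[0,7,0,7,6,0](1)
Move 7: P2 pit4 -> P1=[1,7,8,4,1,0](8) P2=[0,7,0,7,0,1](2)
Move 8: P1 pit3 -> P1=[1,7,8,0,2,1](9) P2=[1,7,0,7,0,1](2)

Answer: 1 7 8 0 2 1 9 1 7 0 7 0 1 2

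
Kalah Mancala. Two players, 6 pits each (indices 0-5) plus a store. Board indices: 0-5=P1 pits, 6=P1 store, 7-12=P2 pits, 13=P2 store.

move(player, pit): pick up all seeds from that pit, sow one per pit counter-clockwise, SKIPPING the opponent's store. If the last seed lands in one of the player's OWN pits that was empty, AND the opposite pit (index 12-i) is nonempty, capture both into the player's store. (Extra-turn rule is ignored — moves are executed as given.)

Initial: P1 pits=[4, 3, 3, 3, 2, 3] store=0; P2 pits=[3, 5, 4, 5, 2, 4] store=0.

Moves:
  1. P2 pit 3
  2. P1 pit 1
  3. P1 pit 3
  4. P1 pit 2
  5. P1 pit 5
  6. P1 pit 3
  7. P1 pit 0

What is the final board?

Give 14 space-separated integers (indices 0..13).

Move 1: P2 pit3 -> P1=[5,4,3,3,2,3](0) P2=[3,5,4,0,3,5](1)
Move 2: P1 pit1 -> P1=[5,0,4,4,3,4](0) P2=[3,5,4,0,3,5](1)
Move 3: P1 pit3 -> P1=[5,0,4,0,4,5](1) P2=[4,5,4,0,3,5](1)
Move 4: P1 pit2 -> P1=[5,0,0,1,5,6](2) P2=[4,5,4,0,3,5](1)
Move 5: P1 pit5 -> P1=[5,0,0,1,5,0](3) P2=[5,6,5,1,4,5](1)
Move 6: P1 pit3 -> P1=[5,0,0,0,6,0](3) P2=[5,6,5,1,4,5](1)
Move 7: P1 pit0 -> P1=[0,1,1,1,7,0](9) P2=[0,6,5,1,4,5](1)

Answer: 0 1 1 1 7 0 9 0 6 5 1 4 5 1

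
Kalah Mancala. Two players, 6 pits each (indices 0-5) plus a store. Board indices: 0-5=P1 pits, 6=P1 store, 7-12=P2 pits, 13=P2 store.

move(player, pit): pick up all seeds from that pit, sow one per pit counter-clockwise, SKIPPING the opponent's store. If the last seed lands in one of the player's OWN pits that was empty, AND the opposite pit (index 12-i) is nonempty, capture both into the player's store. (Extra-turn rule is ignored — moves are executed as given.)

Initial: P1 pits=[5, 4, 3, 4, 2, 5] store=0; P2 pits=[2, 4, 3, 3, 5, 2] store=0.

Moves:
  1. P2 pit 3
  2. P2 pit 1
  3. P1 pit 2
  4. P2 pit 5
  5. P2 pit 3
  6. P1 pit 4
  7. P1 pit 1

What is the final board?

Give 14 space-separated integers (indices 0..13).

Move 1: P2 pit3 -> P1=[5,4,3,4,2,5](0) P2=[2,4,3,0,6,3](1)
Move 2: P2 pit1 -> P1=[5,4,3,4,2,5](0) P2=[2,0,4,1,7,4](1)
Move 3: P1 pit2 -> P1=[5,4,0,5,3,6](0) P2=[2,0,4,1,7,4](1)
Move 4: P2 pit5 -> P1=[6,5,1,5,3,6](0) P2=[2,0,4,1,7,0](2)
Move 5: P2 pit3 -> P1=[6,5,1,5,3,6](0) P2=[2,0,4,0,8,0](2)
Move 6: P1 pit4 -> P1=[6,5,1,5,0,7](1) P2=[3,0,4,0,8,0](2)
Move 7: P1 pit1 -> P1=[6,0,2,6,1,8](2) P2=[3,0,4,0,8,0](2)

Answer: 6 0 2 6 1 8 2 3 0 4 0 8 0 2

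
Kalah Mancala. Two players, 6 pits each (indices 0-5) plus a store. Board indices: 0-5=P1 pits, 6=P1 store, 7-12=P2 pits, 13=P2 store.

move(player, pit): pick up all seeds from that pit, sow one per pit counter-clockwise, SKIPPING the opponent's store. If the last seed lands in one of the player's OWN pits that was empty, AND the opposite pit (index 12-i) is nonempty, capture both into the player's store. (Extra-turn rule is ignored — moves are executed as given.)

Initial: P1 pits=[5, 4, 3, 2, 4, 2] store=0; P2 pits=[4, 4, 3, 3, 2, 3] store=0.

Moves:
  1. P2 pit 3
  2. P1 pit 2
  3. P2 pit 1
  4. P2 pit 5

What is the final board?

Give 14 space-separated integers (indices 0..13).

Answer: 6 5 1 4 5 3 0 4 0 4 1 4 0 2

Derivation:
Move 1: P2 pit3 -> P1=[5,4,3,2,4,2](0) P2=[4,4,3,0,3,4](1)
Move 2: P1 pit2 -> P1=[5,4,0,3,5,3](0) P2=[4,4,3,0,3,4](1)
Move 3: P2 pit1 -> P1=[5,4,0,3,5,3](0) P2=[4,0,4,1,4,5](1)
Move 4: P2 pit5 -> P1=[6,5,1,4,5,3](0) P2=[4,0,4,1,4,0](2)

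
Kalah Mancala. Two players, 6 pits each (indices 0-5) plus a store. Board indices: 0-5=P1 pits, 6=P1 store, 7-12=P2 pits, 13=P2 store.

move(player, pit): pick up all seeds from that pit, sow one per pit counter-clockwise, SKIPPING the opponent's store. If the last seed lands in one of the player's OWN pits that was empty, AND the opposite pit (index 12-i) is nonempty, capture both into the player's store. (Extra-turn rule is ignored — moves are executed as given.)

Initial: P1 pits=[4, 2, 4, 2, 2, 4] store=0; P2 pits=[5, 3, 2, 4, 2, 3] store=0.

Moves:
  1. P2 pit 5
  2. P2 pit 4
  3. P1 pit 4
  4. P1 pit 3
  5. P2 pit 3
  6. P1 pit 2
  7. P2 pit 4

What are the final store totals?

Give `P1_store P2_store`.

Move 1: P2 pit5 -> P1=[5,3,4,2,2,4](0) P2=[5,3,2,4,2,0](1)
Move 2: P2 pit4 -> P1=[5,3,4,2,2,4](0) P2=[5,3,2,4,0,1](2)
Move 3: P1 pit4 -> P1=[5,3,4,2,0,5](1) P2=[5,3,2,4,0,1](2)
Move 4: P1 pit3 -> P1=[5,3,4,0,1,6](1) P2=[5,3,2,4,0,1](2)
Move 5: P2 pit3 -> P1=[6,3,4,0,1,6](1) P2=[5,3,2,0,1,2](3)
Move 6: P1 pit2 -> P1=[6,3,0,1,2,7](2) P2=[5,3,2,0,1,2](3)
Move 7: P2 pit4 -> P1=[6,3,0,1,2,7](2) P2=[5,3,2,0,0,3](3)

Answer: 2 3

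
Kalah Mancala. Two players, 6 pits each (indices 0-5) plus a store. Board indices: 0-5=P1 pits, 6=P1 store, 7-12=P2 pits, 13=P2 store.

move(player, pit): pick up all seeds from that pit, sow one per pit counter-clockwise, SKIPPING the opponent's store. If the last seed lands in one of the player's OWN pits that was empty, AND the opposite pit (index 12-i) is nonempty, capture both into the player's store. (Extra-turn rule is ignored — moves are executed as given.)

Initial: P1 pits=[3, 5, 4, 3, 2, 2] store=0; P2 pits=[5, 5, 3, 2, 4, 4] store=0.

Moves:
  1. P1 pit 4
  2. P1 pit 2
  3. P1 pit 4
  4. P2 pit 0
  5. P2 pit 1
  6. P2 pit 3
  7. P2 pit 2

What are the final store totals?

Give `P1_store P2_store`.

Answer: 2 3

Derivation:
Move 1: P1 pit4 -> P1=[3,5,4,3,0,3](1) P2=[5,5,3,2,4,4](0)
Move 2: P1 pit2 -> P1=[3,5,0,4,1,4](2) P2=[5,5,3,2,4,4](0)
Move 3: P1 pit4 -> P1=[3,5,0,4,0,5](2) P2=[5,5,3,2,4,4](0)
Move 4: P2 pit0 -> P1=[3,5,0,4,0,5](2) P2=[0,6,4,3,5,5](0)
Move 5: P2 pit1 -> P1=[4,5,0,4,0,5](2) P2=[0,0,5,4,6,6](1)
Move 6: P2 pit3 -> P1=[5,5,0,4,0,5](2) P2=[0,0,5,0,7,7](2)
Move 7: P2 pit2 -> P1=[6,5,0,4,0,5](2) P2=[0,0,0,1,8,8](3)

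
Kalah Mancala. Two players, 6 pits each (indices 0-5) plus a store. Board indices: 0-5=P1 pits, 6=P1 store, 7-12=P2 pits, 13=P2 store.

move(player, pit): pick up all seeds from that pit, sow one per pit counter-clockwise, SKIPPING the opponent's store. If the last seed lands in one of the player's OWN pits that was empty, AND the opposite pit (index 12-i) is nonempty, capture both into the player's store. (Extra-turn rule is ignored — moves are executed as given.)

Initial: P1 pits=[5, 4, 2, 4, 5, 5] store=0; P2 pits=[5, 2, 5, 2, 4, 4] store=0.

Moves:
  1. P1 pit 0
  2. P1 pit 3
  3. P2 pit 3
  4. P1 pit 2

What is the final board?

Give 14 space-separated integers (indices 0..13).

Move 1: P1 pit0 -> P1=[0,5,3,5,6,6](0) P2=[5,2,5,2,4,4](0)
Move 2: P1 pit3 -> P1=[0,5,3,0,7,7](1) P2=[6,3,5,2,4,4](0)
Move 3: P2 pit3 -> P1=[0,5,3,0,7,7](1) P2=[6,3,5,0,5,5](0)
Move 4: P1 pit2 -> P1=[0,5,0,1,8,8](1) P2=[6,3,5,0,5,5](0)

Answer: 0 5 0 1 8 8 1 6 3 5 0 5 5 0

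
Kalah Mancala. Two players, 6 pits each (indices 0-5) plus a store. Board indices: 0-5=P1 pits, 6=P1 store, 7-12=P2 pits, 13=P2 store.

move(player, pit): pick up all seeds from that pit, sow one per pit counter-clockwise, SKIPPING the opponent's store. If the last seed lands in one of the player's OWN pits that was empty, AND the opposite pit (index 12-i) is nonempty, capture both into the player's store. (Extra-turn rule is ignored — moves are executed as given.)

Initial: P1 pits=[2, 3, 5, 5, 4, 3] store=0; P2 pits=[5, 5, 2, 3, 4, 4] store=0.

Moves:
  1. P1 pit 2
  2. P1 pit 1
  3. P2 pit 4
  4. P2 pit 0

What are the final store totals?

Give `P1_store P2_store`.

Answer: 1 2

Derivation:
Move 1: P1 pit2 -> P1=[2,3,0,6,5,4](1) P2=[6,5,2,3,4,4](0)
Move 2: P1 pit1 -> P1=[2,0,1,7,6,4](1) P2=[6,5,2,3,4,4](0)
Move 3: P2 pit4 -> P1=[3,1,1,7,6,4](1) P2=[6,5,2,3,0,5](1)
Move 4: P2 pit0 -> P1=[3,1,1,7,6,4](1) P2=[0,6,3,4,1,6](2)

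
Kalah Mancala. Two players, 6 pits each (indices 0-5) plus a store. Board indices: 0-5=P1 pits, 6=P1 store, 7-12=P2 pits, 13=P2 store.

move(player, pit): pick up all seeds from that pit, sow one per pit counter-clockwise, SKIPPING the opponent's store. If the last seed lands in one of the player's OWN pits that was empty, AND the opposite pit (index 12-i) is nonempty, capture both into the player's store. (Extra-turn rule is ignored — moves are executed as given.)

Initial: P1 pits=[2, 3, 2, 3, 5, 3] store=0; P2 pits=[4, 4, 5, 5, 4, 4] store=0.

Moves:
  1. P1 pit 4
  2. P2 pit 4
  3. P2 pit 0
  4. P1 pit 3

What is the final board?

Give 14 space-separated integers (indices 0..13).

Move 1: P1 pit4 -> P1=[2,3,2,3,0,4](1) P2=[5,5,6,5,4,4](0)
Move 2: P2 pit4 -> P1=[3,4,2,3,0,4](1) P2=[5,5,6,5,0,5](1)
Move 3: P2 pit0 -> P1=[3,4,2,3,0,4](1) P2=[0,6,7,6,1,6](1)
Move 4: P1 pit3 -> P1=[3,4,2,0,1,5](2) P2=[0,6,7,6,1,6](1)

Answer: 3 4 2 0 1 5 2 0 6 7 6 1 6 1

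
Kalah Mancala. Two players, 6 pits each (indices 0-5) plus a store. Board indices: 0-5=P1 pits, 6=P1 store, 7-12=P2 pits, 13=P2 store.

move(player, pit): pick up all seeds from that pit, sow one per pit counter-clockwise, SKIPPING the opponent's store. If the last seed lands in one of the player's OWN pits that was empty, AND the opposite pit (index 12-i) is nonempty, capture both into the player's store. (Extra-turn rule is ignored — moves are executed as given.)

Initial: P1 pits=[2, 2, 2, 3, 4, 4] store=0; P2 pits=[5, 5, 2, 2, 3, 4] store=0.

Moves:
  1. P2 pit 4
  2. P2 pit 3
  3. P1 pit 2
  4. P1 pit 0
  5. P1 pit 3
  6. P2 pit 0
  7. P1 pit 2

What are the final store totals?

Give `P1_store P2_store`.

Move 1: P2 pit4 -> P1=[3,2,2,3,4,4](0) P2=[5,5,2,2,0,5](1)
Move 2: P2 pit3 -> P1=[3,2,2,3,4,4](0) P2=[5,5,2,0,1,6](1)
Move 3: P1 pit2 -> P1=[3,2,0,4,5,4](0) P2=[5,5,2,0,1,6](1)
Move 4: P1 pit0 -> P1=[0,3,1,5,5,4](0) P2=[5,5,2,0,1,6](1)
Move 5: P1 pit3 -> P1=[0,3,1,0,6,5](1) P2=[6,6,2,0,1,6](1)
Move 6: P2 pit0 -> P1=[0,3,1,0,6,5](1) P2=[0,7,3,1,2,7](2)
Move 7: P1 pit2 -> P1=[0,3,0,0,6,5](5) P2=[0,7,0,1,2,7](2)

Answer: 5 2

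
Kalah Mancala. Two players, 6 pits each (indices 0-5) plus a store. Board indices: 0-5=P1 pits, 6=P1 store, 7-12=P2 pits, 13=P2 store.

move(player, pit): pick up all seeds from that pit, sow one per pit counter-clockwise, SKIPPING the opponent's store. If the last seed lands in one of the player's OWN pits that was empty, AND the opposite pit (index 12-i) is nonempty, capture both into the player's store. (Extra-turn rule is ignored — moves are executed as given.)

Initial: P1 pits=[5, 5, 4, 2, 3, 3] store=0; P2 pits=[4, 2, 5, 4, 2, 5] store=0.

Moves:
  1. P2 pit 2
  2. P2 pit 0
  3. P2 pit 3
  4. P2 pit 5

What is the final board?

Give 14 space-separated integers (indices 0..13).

Move 1: P2 pit2 -> P1=[6,5,4,2,3,3](0) P2=[4,2,0,5,3,6](1)
Move 2: P2 pit0 -> P1=[6,5,4,2,3,3](0) P2=[0,3,1,6,4,6](1)
Move 3: P2 pit3 -> P1=[7,6,5,2,3,3](0) P2=[0,3,1,0,5,7](2)
Move 4: P2 pit5 -> P1=[8,7,6,3,4,4](0) P2=[0,3,1,0,5,0](3)

Answer: 8 7 6 3 4 4 0 0 3 1 0 5 0 3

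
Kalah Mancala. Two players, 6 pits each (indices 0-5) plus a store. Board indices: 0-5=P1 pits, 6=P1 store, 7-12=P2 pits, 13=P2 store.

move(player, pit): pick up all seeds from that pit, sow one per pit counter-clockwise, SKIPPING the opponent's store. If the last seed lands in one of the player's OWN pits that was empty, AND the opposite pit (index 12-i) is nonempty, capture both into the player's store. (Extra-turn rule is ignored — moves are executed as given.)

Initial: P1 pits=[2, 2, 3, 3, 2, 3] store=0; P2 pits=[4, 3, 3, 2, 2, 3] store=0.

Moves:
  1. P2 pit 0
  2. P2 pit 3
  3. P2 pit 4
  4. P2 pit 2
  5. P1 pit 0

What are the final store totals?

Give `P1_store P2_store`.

Answer: 0 3

Derivation:
Move 1: P2 pit0 -> P1=[2,2,3,3,2,3](0) P2=[0,4,4,3,3,3](0)
Move 2: P2 pit3 -> P1=[2,2,3,3,2,3](0) P2=[0,4,4,0,4,4](1)
Move 3: P2 pit4 -> P1=[3,3,3,3,2,3](0) P2=[0,4,4,0,0,5](2)
Move 4: P2 pit2 -> P1=[3,3,3,3,2,3](0) P2=[0,4,0,1,1,6](3)
Move 5: P1 pit0 -> P1=[0,4,4,4,2,3](0) P2=[0,4,0,1,1,6](3)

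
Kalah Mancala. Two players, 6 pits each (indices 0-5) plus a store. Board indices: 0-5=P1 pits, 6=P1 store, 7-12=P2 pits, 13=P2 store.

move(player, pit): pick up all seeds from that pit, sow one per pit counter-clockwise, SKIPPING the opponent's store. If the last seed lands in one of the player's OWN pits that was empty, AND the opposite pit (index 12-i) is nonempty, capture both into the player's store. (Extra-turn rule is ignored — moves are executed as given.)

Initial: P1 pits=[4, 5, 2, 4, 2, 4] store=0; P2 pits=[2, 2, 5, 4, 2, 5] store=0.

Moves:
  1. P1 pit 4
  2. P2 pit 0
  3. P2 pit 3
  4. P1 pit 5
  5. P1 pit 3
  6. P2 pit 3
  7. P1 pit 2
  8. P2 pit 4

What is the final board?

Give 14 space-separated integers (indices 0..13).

Answer: 6 6 0 1 2 1 3 2 4 7 0 0 7 2

Derivation:
Move 1: P1 pit4 -> P1=[4,5,2,4,0,5](1) P2=[2,2,5,4,2,5](0)
Move 2: P2 pit0 -> P1=[4,5,2,4,0,5](1) P2=[0,3,6,4,2,5](0)
Move 3: P2 pit3 -> P1=[5,5,2,4,0,5](1) P2=[0,3,6,0,3,6](1)
Move 4: P1 pit5 -> P1=[5,5,2,4,0,0](2) P2=[1,4,7,1,3,6](1)
Move 5: P1 pit3 -> P1=[5,5,2,0,1,1](3) P2=[2,4,7,1,3,6](1)
Move 6: P2 pit3 -> P1=[5,5,2,0,1,1](3) P2=[2,4,7,0,4,6](1)
Move 7: P1 pit2 -> P1=[5,5,0,1,2,1](3) P2=[2,4,7,0,4,6](1)
Move 8: P2 pit4 -> P1=[6,6,0,1,2,1](3) P2=[2,4,7,0,0,7](2)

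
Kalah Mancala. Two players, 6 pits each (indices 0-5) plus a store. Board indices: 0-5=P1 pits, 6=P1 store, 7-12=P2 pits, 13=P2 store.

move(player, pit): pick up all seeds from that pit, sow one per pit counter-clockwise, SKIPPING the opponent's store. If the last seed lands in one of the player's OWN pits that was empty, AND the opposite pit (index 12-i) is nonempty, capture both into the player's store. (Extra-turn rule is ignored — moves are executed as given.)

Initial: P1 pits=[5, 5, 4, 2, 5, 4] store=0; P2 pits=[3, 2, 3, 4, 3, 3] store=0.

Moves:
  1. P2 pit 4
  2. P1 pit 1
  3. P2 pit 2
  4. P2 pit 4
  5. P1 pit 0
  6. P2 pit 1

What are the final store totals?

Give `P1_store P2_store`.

Answer: 2 1

Derivation:
Move 1: P2 pit4 -> P1=[6,5,4,2,5,4](0) P2=[3,2,3,4,0,4](1)
Move 2: P1 pit1 -> P1=[6,0,5,3,6,5](1) P2=[3,2,3,4,0,4](1)
Move 3: P2 pit2 -> P1=[6,0,5,3,6,5](1) P2=[3,2,0,5,1,5](1)
Move 4: P2 pit4 -> P1=[6,0,5,3,6,5](1) P2=[3,2,0,5,0,6](1)
Move 5: P1 pit0 -> P1=[0,1,6,4,7,6](2) P2=[3,2,0,5,0,6](1)
Move 6: P2 pit1 -> P1=[0,1,6,4,7,6](2) P2=[3,0,1,6,0,6](1)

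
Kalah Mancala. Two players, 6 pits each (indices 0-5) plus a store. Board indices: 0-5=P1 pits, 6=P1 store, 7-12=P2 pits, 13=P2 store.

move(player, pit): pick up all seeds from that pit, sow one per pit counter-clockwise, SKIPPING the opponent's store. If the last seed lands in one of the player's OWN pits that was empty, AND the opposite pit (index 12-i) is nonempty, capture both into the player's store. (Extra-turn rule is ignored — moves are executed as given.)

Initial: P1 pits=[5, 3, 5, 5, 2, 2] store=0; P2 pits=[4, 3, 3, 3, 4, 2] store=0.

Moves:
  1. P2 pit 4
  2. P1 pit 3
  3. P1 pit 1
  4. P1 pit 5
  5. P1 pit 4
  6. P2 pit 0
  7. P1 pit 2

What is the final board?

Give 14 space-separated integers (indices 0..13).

Answer: 7 0 0 2 1 2 4 1 8 5 4 1 4 2

Derivation:
Move 1: P2 pit4 -> P1=[6,4,5,5,2,2](0) P2=[4,3,3,3,0,3](1)
Move 2: P1 pit3 -> P1=[6,4,5,0,3,3](1) P2=[5,4,3,3,0,3](1)
Move 3: P1 pit1 -> P1=[6,0,6,1,4,4](1) P2=[5,4,3,3,0,3](1)
Move 4: P1 pit5 -> P1=[6,0,6,1,4,0](2) P2=[6,5,4,3,0,3](1)
Move 5: P1 pit4 -> P1=[6,0,6,1,0,1](3) P2=[7,6,4,3,0,3](1)
Move 6: P2 pit0 -> P1=[7,0,6,1,0,1](3) P2=[0,7,5,4,1,4](2)
Move 7: P1 pit2 -> P1=[7,0,0,2,1,2](4) P2=[1,8,5,4,1,4](2)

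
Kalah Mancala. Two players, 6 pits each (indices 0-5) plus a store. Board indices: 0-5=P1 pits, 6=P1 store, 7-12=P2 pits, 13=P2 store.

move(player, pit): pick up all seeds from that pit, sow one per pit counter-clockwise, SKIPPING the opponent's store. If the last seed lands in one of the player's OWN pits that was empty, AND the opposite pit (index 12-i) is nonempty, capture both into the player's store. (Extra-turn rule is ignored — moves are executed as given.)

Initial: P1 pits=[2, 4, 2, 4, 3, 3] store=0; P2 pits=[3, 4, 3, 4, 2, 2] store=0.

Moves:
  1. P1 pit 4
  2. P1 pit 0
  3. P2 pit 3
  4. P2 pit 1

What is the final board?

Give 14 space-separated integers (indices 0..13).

Answer: 1 5 3 4 0 4 1 4 0 4 1 4 4 1

Derivation:
Move 1: P1 pit4 -> P1=[2,4,2,4,0,4](1) P2=[4,4,3,4,2,2](0)
Move 2: P1 pit0 -> P1=[0,5,3,4,0,4](1) P2=[4,4,3,4,2,2](0)
Move 3: P2 pit3 -> P1=[1,5,3,4,0,4](1) P2=[4,4,3,0,3,3](1)
Move 4: P2 pit1 -> P1=[1,5,3,4,0,4](1) P2=[4,0,4,1,4,4](1)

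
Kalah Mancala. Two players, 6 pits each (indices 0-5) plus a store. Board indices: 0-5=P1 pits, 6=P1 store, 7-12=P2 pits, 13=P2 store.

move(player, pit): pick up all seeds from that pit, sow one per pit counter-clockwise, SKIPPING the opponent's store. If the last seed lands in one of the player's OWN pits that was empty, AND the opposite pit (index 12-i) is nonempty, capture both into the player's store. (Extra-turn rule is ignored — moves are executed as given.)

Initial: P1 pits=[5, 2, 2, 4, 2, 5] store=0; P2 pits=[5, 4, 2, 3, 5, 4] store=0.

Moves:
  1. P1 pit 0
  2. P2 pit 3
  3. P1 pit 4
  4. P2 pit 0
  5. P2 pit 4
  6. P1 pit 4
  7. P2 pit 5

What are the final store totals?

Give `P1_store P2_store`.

Answer: 1 4

Derivation:
Move 1: P1 pit0 -> P1=[0,3,3,5,3,6](0) P2=[5,4,2,3,5,4](0)
Move 2: P2 pit3 -> P1=[0,3,3,5,3,6](0) P2=[5,4,2,0,6,5](1)
Move 3: P1 pit4 -> P1=[0,3,3,5,0,7](1) P2=[6,4,2,0,6,5](1)
Move 4: P2 pit0 -> P1=[0,3,3,5,0,7](1) P2=[0,5,3,1,7,6](2)
Move 5: P2 pit4 -> P1=[1,4,4,6,1,7](1) P2=[0,5,3,1,0,7](3)
Move 6: P1 pit4 -> P1=[1,4,4,6,0,8](1) P2=[0,5,3,1,0,7](3)
Move 7: P2 pit5 -> P1=[2,5,5,7,1,9](1) P2=[0,5,3,1,0,0](4)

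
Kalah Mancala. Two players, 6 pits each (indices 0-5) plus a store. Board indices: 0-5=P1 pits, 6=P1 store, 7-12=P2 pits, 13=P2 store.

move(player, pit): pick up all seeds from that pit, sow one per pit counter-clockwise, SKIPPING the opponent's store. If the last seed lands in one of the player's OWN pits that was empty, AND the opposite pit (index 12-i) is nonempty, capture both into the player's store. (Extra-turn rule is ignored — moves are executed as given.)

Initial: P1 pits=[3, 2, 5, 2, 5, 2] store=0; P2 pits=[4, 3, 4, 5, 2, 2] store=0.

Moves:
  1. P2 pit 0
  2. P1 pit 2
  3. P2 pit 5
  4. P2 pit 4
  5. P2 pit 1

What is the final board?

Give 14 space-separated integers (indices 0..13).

Answer: 5 2 0 3 6 3 1 1 0 6 7 1 2 2

Derivation:
Move 1: P2 pit0 -> P1=[3,2,5,2,5,2](0) P2=[0,4,5,6,3,2](0)
Move 2: P1 pit2 -> P1=[3,2,0,3,6,3](1) P2=[1,4,5,6,3,2](0)
Move 3: P2 pit5 -> P1=[4,2,0,3,6,3](1) P2=[1,4,5,6,3,0](1)
Move 4: P2 pit4 -> P1=[5,2,0,3,6,3](1) P2=[1,4,5,6,0,1](2)
Move 5: P2 pit1 -> P1=[5,2,0,3,6,3](1) P2=[1,0,6,7,1,2](2)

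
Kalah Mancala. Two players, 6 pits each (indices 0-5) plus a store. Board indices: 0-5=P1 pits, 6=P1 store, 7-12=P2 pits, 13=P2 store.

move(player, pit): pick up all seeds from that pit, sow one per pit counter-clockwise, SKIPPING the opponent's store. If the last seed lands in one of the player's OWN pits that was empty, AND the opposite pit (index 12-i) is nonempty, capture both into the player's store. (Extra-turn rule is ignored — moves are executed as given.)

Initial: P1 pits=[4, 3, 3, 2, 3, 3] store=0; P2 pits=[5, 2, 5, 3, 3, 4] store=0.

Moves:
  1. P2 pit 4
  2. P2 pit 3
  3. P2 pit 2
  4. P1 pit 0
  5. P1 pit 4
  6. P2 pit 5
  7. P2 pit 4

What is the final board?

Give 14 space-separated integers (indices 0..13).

Answer: 1 5 5 4 1 6 2 6 3 0 1 0 1 5

Derivation:
Move 1: P2 pit4 -> P1=[5,3,3,2,3,3](0) P2=[5,2,5,3,0,5](1)
Move 2: P2 pit3 -> P1=[5,3,3,2,3,3](0) P2=[5,2,5,0,1,6](2)
Move 3: P2 pit2 -> P1=[6,3,3,2,3,3](0) P2=[5,2,0,1,2,7](3)
Move 4: P1 pit0 -> P1=[0,4,4,3,4,4](1) P2=[5,2,0,1,2,7](3)
Move 5: P1 pit4 -> P1=[0,4,4,3,0,5](2) P2=[6,3,0,1,2,7](3)
Move 6: P2 pit5 -> P1=[1,5,5,4,1,6](2) P2=[6,3,0,1,2,0](4)
Move 7: P2 pit4 -> P1=[1,5,5,4,1,6](2) P2=[6,3,0,1,0,1](5)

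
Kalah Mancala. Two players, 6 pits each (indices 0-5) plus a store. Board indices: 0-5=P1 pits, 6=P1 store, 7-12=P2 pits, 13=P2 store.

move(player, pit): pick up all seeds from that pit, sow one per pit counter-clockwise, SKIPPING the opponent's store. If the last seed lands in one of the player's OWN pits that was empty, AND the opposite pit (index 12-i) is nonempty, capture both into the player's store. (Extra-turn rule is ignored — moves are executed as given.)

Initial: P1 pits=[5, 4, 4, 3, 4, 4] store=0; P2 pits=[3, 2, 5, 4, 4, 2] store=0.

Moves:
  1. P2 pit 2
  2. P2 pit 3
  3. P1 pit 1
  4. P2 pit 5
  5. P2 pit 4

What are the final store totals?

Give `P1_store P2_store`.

Answer: 1 4

Derivation:
Move 1: P2 pit2 -> P1=[6,4,4,3,4,4](0) P2=[3,2,0,5,5,3](1)
Move 2: P2 pit3 -> P1=[7,5,4,3,4,4](0) P2=[3,2,0,0,6,4](2)
Move 3: P1 pit1 -> P1=[7,0,5,4,5,5](1) P2=[3,2,0,0,6,4](2)
Move 4: P2 pit5 -> P1=[8,1,6,4,5,5](1) P2=[3,2,0,0,6,0](3)
Move 5: P2 pit4 -> P1=[9,2,7,5,5,5](1) P2=[3,2,0,0,0,1](4)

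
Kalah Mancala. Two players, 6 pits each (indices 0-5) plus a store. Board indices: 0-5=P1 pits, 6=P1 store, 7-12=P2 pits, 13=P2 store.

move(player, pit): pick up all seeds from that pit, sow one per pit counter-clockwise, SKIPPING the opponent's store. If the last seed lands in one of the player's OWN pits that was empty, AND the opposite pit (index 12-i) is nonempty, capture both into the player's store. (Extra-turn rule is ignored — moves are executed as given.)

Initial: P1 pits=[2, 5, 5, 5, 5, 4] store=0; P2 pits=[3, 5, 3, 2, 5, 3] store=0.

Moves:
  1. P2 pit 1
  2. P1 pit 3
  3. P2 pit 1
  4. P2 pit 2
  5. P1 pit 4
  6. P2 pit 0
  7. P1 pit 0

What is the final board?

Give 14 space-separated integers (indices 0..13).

Move 1: P2 pit1 -> P1=[2,5,5,5,5,4](0) P2=[3,0,4,3,6,4](1)
Move 2: P1 pit3 -> P1=[2,5,5,0,6,5](1) P2=[4,1,4,3,6,4](1)
Move 3: P2 pit1 -> P1=[2,5,5,0,6,5](1) P2=[4,0,5,3,6,4](1)
Move 4: P2 pit2 -> P1=[3,5,5,0,6,5](1) P2=[4,0,0,4,7,5](2)
Move 5: P1 pit4 -> P1=[3,5,5,0,0,6](2) P2=[5,1,1,5,7,5](2)
Move 6: P2 pit0 -> P1=[3,5,5,0,0,6](2) P2=[0,2,2,6,8,6](2)
Move 7: P1 pit0 -> P1=[0,6,6,0,0,6](5) P2=[0,2,0,6,8,6](2)

Answer: 0 6 6 0 0 6 5 0 2 0 6 8 6 2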